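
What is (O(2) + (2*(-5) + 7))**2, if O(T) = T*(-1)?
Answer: 25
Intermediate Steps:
O(T) = -T
(O(2) + (2*(-5) + 7))**2 = (-1*2 + (2*(-5) + 7))**2 = (-2 + (-10 + 7))**2 = (-2 - 3)**2 = (-5)**2 = 25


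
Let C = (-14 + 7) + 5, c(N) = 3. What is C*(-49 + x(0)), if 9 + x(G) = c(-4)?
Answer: 110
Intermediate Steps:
C = -2 (C = -7 + 5 = -2)
x(G) = -6 (x(G) = -9 + 3 = -6)
C*(-49 + x(0)) = -2*(-49 - 6) = -2*(-55) = 110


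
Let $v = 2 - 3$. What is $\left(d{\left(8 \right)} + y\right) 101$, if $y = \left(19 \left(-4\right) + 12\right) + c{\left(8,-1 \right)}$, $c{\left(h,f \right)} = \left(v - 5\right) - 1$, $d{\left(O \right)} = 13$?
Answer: $-5858$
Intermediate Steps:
$v = -1$ ($v = 2 - 3 = -1$)
$c{\left(h,f \right)} = -7$ ($c{\left(h,f \right)} = \left(-1 - 5\right) - 1 = -6 - 1 = -7$)
$y = -71$ ($y = \left(19 \left(-4\right) + 12\right) - 7 = \left(-76 + 12\right) - 7 = -64 - 7 = -71$)
$\left(d{\left(8 \right)} + y\right) 101 = \left(13 - 71\right) 101 = \left(-58\right) 101 = -5858$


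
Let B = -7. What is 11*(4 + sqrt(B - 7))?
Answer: 44 + 11*I*sqrt(14) ≈ 44.0 + 41.158*I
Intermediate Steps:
11*(4 + sqrt(B - 7)) = 11*(4 + sqrt(-7 - 7)) = 11*(4 + sqrt(-14)) = 11*(4 + I*sqrt(14)) = 44 + 11*I*sqrt(14)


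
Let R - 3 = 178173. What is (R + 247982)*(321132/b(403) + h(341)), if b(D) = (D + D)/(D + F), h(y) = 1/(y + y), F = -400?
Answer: 2258076789151/4433 ≈ 5.0938e+8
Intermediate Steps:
R = 178176 (R = 3 + 178173 = 178176)
h(y) = 1/(2*y)
b(D) = 2*D/(-400 + D) (b(D) = (D + D)/(D - 400) = (2*D)/(-400 + D) = 2*D/(-400 + D))
(R + 247982)*(321132/b(403) + h(341)) = (178176 + 247982)*(321132/((2*403/(-400 + 403))) + (½)/341) = 426158*(321132/((2*403/3)) + (½)*(1/341)) = 426158*(321132/((2*403*(⅓))) + 1/682) = 426158*(321132/(806/3) + 1/682) = 426158*(321132*(3/806) + 1/682) = 426158*(481698/403 + 1/682) = 426158*(10597369/8866) = 2258076789151/4433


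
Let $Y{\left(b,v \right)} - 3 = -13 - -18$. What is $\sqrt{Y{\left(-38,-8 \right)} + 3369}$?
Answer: $\sqrt{3377} \approx 58.112$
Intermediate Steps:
$Y{\left(b,v \right)} = 8$ ($Y{\left(b,v \right)} = 3 - -5 = 3 + \left(-13 + 18\right) = 3 + 5 = 8$)
$\sqrt{Y{\left(-38,-8 \right)} + 3369} = \sqrt{8 + 3369} = \sqrt{3377}$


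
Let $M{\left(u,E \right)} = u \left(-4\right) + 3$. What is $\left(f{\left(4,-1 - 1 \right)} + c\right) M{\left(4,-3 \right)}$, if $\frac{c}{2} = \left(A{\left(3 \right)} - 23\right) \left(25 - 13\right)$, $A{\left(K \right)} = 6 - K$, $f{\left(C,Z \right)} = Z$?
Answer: $6266$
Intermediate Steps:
$M{\left(u,E \right)} = 3 - 4 u$ ($M{\left(u,E \right)} = - 4 u + 3 = 3 - 4 u$)
$c = -480$ ($c = 2 \left(\left(6 - 3\right) - 23\right) \left(25 - 13\right) = 2 \left(\left(6 - 3\right) - 23\right) 12 = 2 \left(3 - 23\right) 12 = 2 \left(\left(-20\right) 12\right) = 2 \left(-240\right) = -480$)
$\left(f{\left(4,-1 - 1 \right)} + c\right) M{\left(4,-3 \right)} = \left(\left(-1 - 1\right) - 480\right) \left(3 - 16\right) = \left(-2 - 480\right) \left(3 - 16\right) = \left(-482\right) \left(-13\right) = 6266$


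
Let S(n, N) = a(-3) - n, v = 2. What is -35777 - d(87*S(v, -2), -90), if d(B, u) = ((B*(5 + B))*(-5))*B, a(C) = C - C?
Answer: -25618997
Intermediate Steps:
a(C) = 0
S(n, N) = -n (S(n, N) = 0 - n = -n)
d(B, u) = -5*B**2*(5 + B) (d(B, u) = (-5*B*(5 + B))*B = -5*B**2*(5 + B))
-35777 - d(87*S(v, -2), -90) = -35777 - 5*(87*(-1*2))**2*(-5 - 87*(-1*2)) = -35777 - 5*(87*(-2))**2*(-5 - 87*(-2)) = -35777 - 5*(-174)**2*(-5 - 1*(-174)) = -35777 - 5*30276*(-5 + 174) = -35777 - 5*30276*169 = -35777 - 1*25583220 = -35777 - 25583220 = -25618997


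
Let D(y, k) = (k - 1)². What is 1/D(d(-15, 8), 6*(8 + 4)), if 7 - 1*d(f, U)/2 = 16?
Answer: 1/5041 ≈ 0.00019837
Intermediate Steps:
d(f, U) = -18 (d(f, U) = 14 - 2*16 = 14 - 32 = -18)
D(y, k) = (-1 + k)²
1/D(d(-15, 8), 6*(8 + 4)) = 1/((-1 + 6*(8 + 4))²) = 1/((-1 + 6*12)²) = 1/((-1 + 72)²) = 1/(71²) = 1/5041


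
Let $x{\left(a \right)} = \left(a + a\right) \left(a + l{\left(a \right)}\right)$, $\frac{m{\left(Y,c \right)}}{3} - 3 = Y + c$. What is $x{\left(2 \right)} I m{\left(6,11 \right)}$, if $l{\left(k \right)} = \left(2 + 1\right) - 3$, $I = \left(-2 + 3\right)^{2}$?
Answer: $480$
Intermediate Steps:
$I = 1$ ($I = 1^{2} = 1$)
$l{\left(k \right)} = 0$ ($l{\left(k \right)} = 3 - 3 = 0$)
$m{\left(Y,c \right)} = 9 + 3 Y + 3 c$ ($m{\left(Y,c \right)} = 9 + 3 \left(Y + c\right) = 9 + \left(3 Y + 3 c\right) = 9 + 3 Y + 3 c$)
$x{\left(a \right)} = 2 a^{2}$ ($x{\left(a \right)} = \left(a + a\right) \left(a + 0\right) = 2 a a = 2 a^{2}$)
$x{\left(2 \right)} I m{\left(6,11 \right)} = 2 \cdot 2^{2} \cdot 1 \left(9 + 3 \cdot 6 + 3 \cdot 11\right) = 2 \cdot 4 \cdot 1 \left(9 + 18 + 33\right) = 8 \cdot 1 \cdot 60 = 8 \cdot 60 = 480$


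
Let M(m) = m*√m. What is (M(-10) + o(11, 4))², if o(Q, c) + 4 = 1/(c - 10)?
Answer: -35375/36 + 250*I*√10/3 ≈ -982.64 + 263.52*I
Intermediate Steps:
o(Q, c) = -4 + 1/(-10 + c) (o(Q, c) = -4 + 1/(c - 10) = -4 + 1/(-10 + c))
M(m) = m^(3/2)
(M(-10) + o(11, 4))² = ((-10)^(3/2) + (41 - 4*4)/(-10 + 4))² = (-10*I*√10 + (41 - 16)/(-6))² = (-10*I*√10 - ⅙*25)² = (-10*I*√10 - 25/6)² = (-25/6 - 10*I*√10)²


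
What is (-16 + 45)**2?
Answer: 841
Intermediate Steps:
(-16 + 45)**2 = 29**2 = 841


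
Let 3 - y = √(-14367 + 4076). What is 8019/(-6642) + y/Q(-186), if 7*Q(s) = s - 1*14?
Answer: -10761/8200 + 7*I*√10291/200 ≈ -1.3123 + 3.5506*I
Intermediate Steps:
y = 3 - I*√10291 (y = 3 - √(-14367 + 4076) = 3 - √(-10291) = 3 - I*√10291 ≈ 3.0 - 101.44*I)
Q(s) = -2 + s/7 (Q(s) = (s - 1*14)/7 = (s - 14)/7 = (-14 + s)/7 = -2 + s/7)
8019/(-6642) + y/Q(-186) = 8019/(-6642) + (3 - I*√10291)/(-2 + (⅐)*(-186)) = 8019*(-1/6642) + (3 - I*√10291)/(-2 - 186/7) = -99/82 + (3 - I*√10291)/(-200/7) = -99/82 + (3 - I*√10291)*(-7/200) = -99/82 + (-21/200 + 7*I*√10291/200) = -10761/8200 + 7*I*√10291/200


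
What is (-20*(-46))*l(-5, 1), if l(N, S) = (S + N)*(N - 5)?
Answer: 36800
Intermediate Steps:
l(N, S) = (-5 + N)*(N + S) (l(N, S) = (N + S)*(-5 + N) = (-5 + N)*(N + S))
(-20*(-46))*l(-5, 1) = (-20*(-46))*((-5)**2 - 5*(-5) - 5*1 - 5*1) = 920*(25 + 25 - 5 - 5) = 920*40 = 36800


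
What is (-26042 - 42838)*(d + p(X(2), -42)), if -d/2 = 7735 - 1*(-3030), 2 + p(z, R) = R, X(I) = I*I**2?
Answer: 1486017120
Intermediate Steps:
X(I) = I**3
p(z, R) = -2 + R
d = -21530 (d = -2*(7735 - 1*(-3030)) = -2*(7735 + 3030) = -2*10765 = -21530)
(-26042 - 42838)*(d + p(X(2), -42)) = (-26042 - 42838)*(-21530 + (-2 - 42)) = -68880*(-21530 - 44) = -68880*(-21574) = 1486017120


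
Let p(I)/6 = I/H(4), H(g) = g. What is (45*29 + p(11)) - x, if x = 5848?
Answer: -9053/2 ≈ -4526.5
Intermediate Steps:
p(I) = 3*I/2 (p(I) = 6*(I/4) = 3*I/2)
(45*29 + p(11)) - x = (45*29 + (3/2)*11) - 1*5848 = (1305 + 33/2) - 5848 = 2643/2 - 5848 = -9053/2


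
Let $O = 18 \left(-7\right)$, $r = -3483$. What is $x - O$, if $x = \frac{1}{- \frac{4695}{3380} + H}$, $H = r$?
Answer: $\frac{296785646}{2355447} \approx 126.0$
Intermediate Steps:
$H = -3483$
$x = - \frac{676}{2355447}$ ($x = \frac{1}{- \frac{4695}{3380} - 3483} = \frac{1}{\left(-4695\right) \frac{1}{3380} - 3483} = \frac{1}{- \frac{939}{676} - 3483} = \frac{1}{- \frac{2355447}{676}} = - \frac{676}{2355447} \approx -0.00028699$)
$O = -126$
$x - O = - \frac{676}{2355447} - -126 = - \frac{676}{2355447} + 126 = \frac{296785646}{2355447}$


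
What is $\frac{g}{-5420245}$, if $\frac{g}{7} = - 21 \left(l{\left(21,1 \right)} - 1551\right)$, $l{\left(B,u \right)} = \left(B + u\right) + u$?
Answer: $- \frac{224616}{5420245} \approx -0.04144$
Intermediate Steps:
$l{\left(B,u \right)} = B + 2 u$
$g = 224616$ ($g = 7 \left(- 21 \left(\left(21 + 2 \cdot 1\right) - 1551\right)\right) = 7 \left(- 21 \left(\left(21 + 2\right) - 1551\right)\right) = 7 \left(- 21 \left(23 - 1551\right)\right) = 7 \left(\left(-21\right) \left(-1528\right)\right) = 7 \cdot 32088 = 224616$)
$\frac{g}{-5420245} = \frac{224616}{-5420245} = 224616 \left(- \frac{1}{5420245}\right) = - \frac{224616}{5420245}$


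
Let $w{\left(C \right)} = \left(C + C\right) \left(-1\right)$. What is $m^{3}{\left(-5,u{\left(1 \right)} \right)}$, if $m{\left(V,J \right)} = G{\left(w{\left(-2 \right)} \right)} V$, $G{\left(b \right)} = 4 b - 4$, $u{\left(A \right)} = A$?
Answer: $-216000$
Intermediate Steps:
$w{\left(C \right)} = - 2 C$ ($w{\left(C \right)} = 2 C \left(-1\right) = - 2 C$)
$G{\left(b \right)} = -4 + 4 b$ ($G{\left(b \right)} = 4 b - 4 = -4 + 4 b$)
$m{\left(V,J \right)} = 12 V$ ($m{\left(V,J \right)} = \left(-4 + 4 \left(\left(-2\right) \left(-2\right)\right)\right) V = \left(-4 + 4 \cdot 4\right) V = \left(-4 + 16\right) V = 12 V$)
$m^{3}{\left(-5,u{\left(1 \right)} \right)} = \left(12 \left(-5\right)\right)^{3} = \left(-60\right)^{3} = -216000$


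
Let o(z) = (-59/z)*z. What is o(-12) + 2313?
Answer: 2254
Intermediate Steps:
o(z) = -59
o(-12) + 2313 = -59 + 2313 = 2254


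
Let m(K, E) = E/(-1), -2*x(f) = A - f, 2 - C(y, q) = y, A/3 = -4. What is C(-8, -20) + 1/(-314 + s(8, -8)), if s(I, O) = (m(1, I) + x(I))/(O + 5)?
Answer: 9437/944 ≈ 9.9968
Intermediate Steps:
A = -12 (A = 3*(-4) = -12)
C(y, q) = 2 - y
x(f) = 6 + f/2 (x(f) = -(-12 - f)/2 = 6 + f/2)
m(K, E) = -E (m(K, E) = E*(-1) = -E)
s(I, O) = (6 - I/2)/(5 + O) (s(I, O) = (-I + (6 + I/2))/(O + 5) = (6 - I/2)/(5 + O))
C(-8, -20) + 1/(-314 + s(8, -8)) = (2 - 1*(-8)) + 1/(-314 + (12 - 1*8)/(2*(5 - 8))) = (2 + 8) + 1/(-314 + (½)*(12 - 8)/(-3)) = 10 + 1/(-314 + (½)*(-⅓)*4) = 10 + 1/(-314 - ⅔) = 10 + 1/(-944/3) = 10 - 3/944 = 9437/944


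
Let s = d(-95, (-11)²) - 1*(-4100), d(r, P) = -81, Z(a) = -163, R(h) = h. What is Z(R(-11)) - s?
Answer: -4182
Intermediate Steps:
s = 4019 (s = -81 - 1*(-4100) = -81 + 4100 = 4019)
Z(R(-11)) - s = -163 - 1*4019 = -163 - 4019 = -4182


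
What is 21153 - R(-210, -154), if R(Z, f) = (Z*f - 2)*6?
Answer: -172875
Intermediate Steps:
R(Z, f) = -12 + 6*Z*f (R(Z, f) = (-2 + Z*f)*6 = -12 + 6*Z*f)
21153 - R(-210, -154) = 21153 - (-12 + 6*(-210)*(-154)) = 21153 - (-12 + 194040) = 21153 - 1*194028 = 21153 - 194028 = -172875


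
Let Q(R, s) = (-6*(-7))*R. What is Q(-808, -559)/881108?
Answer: -8484/220277 ≈ -0.038515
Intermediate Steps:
Q(R, s) = 42*R
Q(-808, -559)/881108 = (42*(-808))/881108 = -33936*1/881108 = -8484/220277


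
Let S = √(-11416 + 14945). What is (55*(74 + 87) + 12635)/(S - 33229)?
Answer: -357045605/552081456 - 10745*√3529/552081456 ≈ -0.64788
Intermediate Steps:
S = √3529 ≈ 59.405
(55*(74 + 87) + 12635)/(S - 33229) = (55*(74 + 87) + 12635)/(√3529 - 33229) = (55*161 + 12635)/(-33229 + √3529) = (8855 + 12635)/(-33229 + √3529) = 21490/(-33229 + √3529)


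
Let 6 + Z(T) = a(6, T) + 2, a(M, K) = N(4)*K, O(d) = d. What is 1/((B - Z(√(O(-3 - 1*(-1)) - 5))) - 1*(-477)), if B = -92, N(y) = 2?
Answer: 389/151349 + 2*I*√7/151349 ≈ 0.0025702 + 3.4962e-5*I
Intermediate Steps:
a(M, K) = 2*K
Z(T) = -4 + 2*T (Z(T) = -6 + (2*T + 2) = -6 + (2 + 2*T) = -4 + 2*T)
1/((B - Z(√(O(-3 - 1*(-1)) - 5))) - 1*(-477)) = 1/((-92 - (-4 + 2*√((-3 - 1*(-1)) - 5))) - 1*(-477)) = 1/((-92 - (-4 + 2*√((-3 + 1) - 5))) + 477) = 1/((-92 - (-4 + 2*√(-2 - 5))) + 477) = 1/((-92 - (-4 + 2*√(-7))) + 477) = 1/((-92 - (-4 + 2*(I*√7))) + 477) = 1/((-92 - (-4 + 2*I*√7)) + 477) = 1/((-92 + (4 - 2*I*√7)) + 477) = 1/((-88 - 2*I*√7) + 477) = 1/(389 - 2*I*√7)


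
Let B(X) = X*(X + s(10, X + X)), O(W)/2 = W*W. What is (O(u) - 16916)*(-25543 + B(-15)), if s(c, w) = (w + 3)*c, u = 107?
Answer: -127225176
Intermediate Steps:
s(c, w) = c*(3 + w) (s(c, w) = (3 + w)*c = c*(3 + w))
O(W) = 2*W² (O(W) = 2*(W*W) = 2*W²)
B(X) = X*(30 + 21*X) (B(X) = X*(X + 10*(3 + (X + X))) = X*(X + 10*(3 + 2*X)) = X*(X + (30 + 20*X)) = X*(30 + 21*X))
(O(u) - 16916)*(-25543 + B(-15)) = (2*107² - 16916)*(-25543 + 3*(-15)*(10 + 7*(-15))) = (2*11449 - 16916)*(-25543 + 3*(-15)*(10 - 105)) = (22898 - 16916)*(-25543 + 3*(-15)*(-95)) = 5982*(-25543 + 4275) = 5982*(-21268) = -127225176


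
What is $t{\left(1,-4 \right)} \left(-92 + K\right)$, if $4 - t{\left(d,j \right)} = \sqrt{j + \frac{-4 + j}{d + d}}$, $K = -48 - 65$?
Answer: $-820 + 410 i \sqrt{2} \approx -820.0 + 579.83 i$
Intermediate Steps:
$K = -113$
$t{\left(d,j \right)} = 4 - \sqrt{j + \frac{-4 + j}{2 d}}$ ($t{\left(d,j \right)} = 4 - \sqrt{j + \frac{-4 + j}{d + d}} = 4 - \sqrt{j + \frac{-4 + j}{2 d}}$)
$t{\left(1,-4 \right)} \left(-92 + K\right) = \left(4 - \frac{\sqrt{2} \sqrt{\frac{-4 - 4 + 2 \cdot 1 \left(-4\right)}{1}}}{2}\right) \left(-92 - 113\right) = \left(4 - \frac{\sqrt{2} \sqrt{1 \left(-4 - 4 - 8\right)}}{2}\right) \left(-205\right) = \left(4 - \frac{\sqrt{2} \sqrt{1 \left(-16\right)}}{2}\right) \left(-205\right) = \left(4 - \frac{\sqrt{2} \sqrt{-16}}{2}\right) \left(-205\right) = \left(4 - \frac{\sqrt{2} \cdot 4 i}{2}\right) \left(-205\right) = \left(4 - 2 i \sqrt{2}\right) \left(-205\right) = -820 + 410 i \sqrt{2}$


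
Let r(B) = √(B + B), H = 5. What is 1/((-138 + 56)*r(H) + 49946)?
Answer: 24973/1247267838 + 41*√10/1247267838 ≈ 2.0126e-5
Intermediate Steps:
r(B) = √2*√B (r(B) = √(2*B) = √2*√B)
1/((-138 + 56)*r(H) + 49946) = 1/((-138 + 56)*(√2*√5) + 49946) = 1/(-82*√10 + 49946) = 1/(49946 - 82*√10)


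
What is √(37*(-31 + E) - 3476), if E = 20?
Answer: I*√3883 ≈ 62.314*I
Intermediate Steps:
√(37*(-31 + E) - 3476) = √(37*(-31 + 20) - 3476) = √(37*(-11) - 3476) = √(-407 - 3476) = √(-3883) = I*√3883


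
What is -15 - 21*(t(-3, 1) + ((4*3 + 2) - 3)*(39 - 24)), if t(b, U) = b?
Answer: -3417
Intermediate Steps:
-15 - 21*(t(-3, 1) + ((4*3 + 2) - 3)*(39 - 24)) = -15 - 21*(-3 + ((4*3 + 2) - 3)*(39 - 24)) = -15 - 21*(-3 + ((12 + 2) - 3)*15) = -15 - 21*(-3 + (14 - 3)*15) = -15 - 21*(-3 + 11*15) = -15 - 21*(-3 + 165) = -15 - 21*162 = -15 - 3402 = -3417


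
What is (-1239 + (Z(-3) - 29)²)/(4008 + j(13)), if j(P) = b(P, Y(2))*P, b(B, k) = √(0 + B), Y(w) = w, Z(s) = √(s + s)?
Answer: -1619232/16061867 + 5252*√13/16061867 - 232464*I*√6/16061867 + 754*I*√78/16061867 ≈ -0.099633 - 0.035037*I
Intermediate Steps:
Z(s) = √2*√s (Z(s) = √(2*s) = √2*√s)
b(B, k) = √B
j(P) = P^(3/2) (j(P) = √P*P = P^(3/2))
(-1239 + (Z(-3) - 29)²)/(4008 + j(13)) = (-1239 + (√2*√(-3) - 29)²)/(4008 + 13^(3/2)) = (-1239 + (√2*(I*√3) - 29)²)/(4008 + 13*√13) = (-1239 + (I*√6 - 29)²)/(4008 + 13*√13) = (-1239 + (-29 + I*√6)²)/(4008 + 13*√13)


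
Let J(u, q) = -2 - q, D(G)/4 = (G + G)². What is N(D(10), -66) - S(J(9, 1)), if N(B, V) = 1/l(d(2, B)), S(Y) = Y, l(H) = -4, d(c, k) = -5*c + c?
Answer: 11/4 ≈ 2.7500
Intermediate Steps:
D(G) = 16*G² (D(G) = 4*(G + G)² = 4*(2*G)² = 4*(4*G²) = 16*G²)
d(c, k) = -4*c
N(B, V) = -¼ (N(B, V) = 1/(-4) = -¼)
N(D(10), -66) - S(J(9, 1)) = -¼ - (-2 - 1*1) = -¼ - (-2 - 1) = -¼ - 1*(-3) = -¼ + 3 = 11/4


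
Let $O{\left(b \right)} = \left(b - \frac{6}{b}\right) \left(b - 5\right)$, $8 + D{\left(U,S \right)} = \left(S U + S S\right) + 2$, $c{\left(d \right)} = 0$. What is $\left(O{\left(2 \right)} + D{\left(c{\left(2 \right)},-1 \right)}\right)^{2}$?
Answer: $4$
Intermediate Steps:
$D{\left(U,S \right)} = -6 + S^{2} + S U$ ($D{\left(U,S \right)} = -8 + \left(\left(S U + S S\right) + 2\right) = -8 + \left(\left(S U + S^{2}\right) + 2\right) = -8 + \left(\left(S^{2} + S U\right) + 2\right) = -8 + \left(2 + S^{2} + S U\right) = -6 + S^{2} + S U$)
$O{\left(b \right)} = \left(-5 + b\right) \left(b - \frac{6}{b}\right)$ ($O{\left(b \right)} = \left(b - \frac{6}{b}\right) \left(-5 + b\right) = \left(-5 + b\right) \left(b - \frac{6}{b}\right)$)
$\left(O{\left(2 \right)} + D{\left(c{\left(2 \right)},-1 \right)}\right)^{2} = \left(\left(-6 + 2^{2} - 10 + \frac{30}{2}\right) - \left(6 - \left(-1\right)^{2}\right)\right)^{2} = \left(\left(-6 + 4 - 10 + 30 \cdot \frac{1}{2}\right) + \left(-6 + 1 + 0\right)\right)^{2} = \left(\left(-6 + 4 - 10 + 15\right) - 5\right)^{2} = \left(3 - 5\right)^{2} = \left(-2\right)^{2} = 4$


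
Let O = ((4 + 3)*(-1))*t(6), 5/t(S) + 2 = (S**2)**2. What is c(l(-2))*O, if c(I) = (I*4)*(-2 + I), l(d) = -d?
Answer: 0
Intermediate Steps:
t(S) = 5/(-2 + S**4) (t(S) = 5/(-2 + (S**2)**2) = 5/(-2 + S**4))
O = -35/1294 (O = ((4 + 3)*(-1))*(5/(-2 + 6**4)) = (7*(-1))*(5/(-2 + 1296)) = -35/1294 ≈ -0.027048)
c(I) = 4*I*(-2 + I) (c(I) = (4*I)*(-2 + I) = 4*I*(-2 + I))
c(l(-2))*O = (4*(-1*(-2))*(-2 - 1*(-2)))*(-35/1294) = (4*2*(-2 + 2))*(-35/1294) = (4*2*0)*(-35/1294) = 0*(-35/1294) = 0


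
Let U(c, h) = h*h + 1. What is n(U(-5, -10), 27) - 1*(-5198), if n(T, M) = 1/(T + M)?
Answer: 665345/128 ≈ 5198.0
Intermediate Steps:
U(c, h) = 1 + h**2 (U(c, h) = h**2 + 1 = 1 + h**2)
n(T, M) = 1/(M + T)
n(U(-5, -10), 27) - 1*(-5198) = 1/(27 + (1 + (-10)**2)) - 1*(-5198) = 1/(27 + (1 + 100)) + 5198 = 1/(27 + 101) + 5198 = 1/128 + 5198 = 665345/128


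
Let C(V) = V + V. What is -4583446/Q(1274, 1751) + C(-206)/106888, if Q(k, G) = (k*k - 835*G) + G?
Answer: -61247803219/2174395862 ≈ -28.168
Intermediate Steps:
Q(k, G) = k² - 834*G (Q(k, G) = (k² - 835*G) + G = k² - 834*G)
C(V) = 2*V
-4583446/Q(1274, 1751) + C(-206)/106888 = -4583446/(1274² - 834*1751) + (2*(-206))/106888 = -4583446/(1623076 - 1460334) - 412*1/106888 = -4583446/162742 - 103/26722 = -4583446*1/162742 - 103/26722 = -2291723/81371 - 103/26722 = -61247803219/2174395862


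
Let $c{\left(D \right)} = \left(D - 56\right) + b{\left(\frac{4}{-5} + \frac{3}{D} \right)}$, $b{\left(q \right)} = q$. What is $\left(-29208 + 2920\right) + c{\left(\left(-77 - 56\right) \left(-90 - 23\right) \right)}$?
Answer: $- \frac{850325776}{75145} \approx -11316.0$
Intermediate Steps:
$c{\left(D \right)} = - \frac{284}{5} + D + \frac{3}{D}$ ($c{\left(D \right)} = \left(D - 56\right) + \left(\frac{4}{-5} + \frac{3}{D}\right) = \left(-56 + D\right) + \left(4 \left(- \frac{1}{5}\right) + \frac{3}{D}\right) = \left(-56 + D\right) - \left(\frac{4}{5} - \frac{3}{D}\right) = - \frac{284}{5} + D + \frac{3}{D}$)
$\left(-29208 + 2920\right) + c{\left(\left(-77 - 56\right) \left(-90 - 23\right) \right)} = \left(-29208 + 2920\right) + \left(- \frac{284}{5} + \left(-77 - 56\right) \left(-90 - 23\right) + \frac{3}{\left(-77 - 56\right) \left(-90 - 23\right)}\right) = -26288 - \left(- \frac{74861}{5} - \frac{3}{15029}\right) = -26288 + \left(- \frac{284}{5} + 15029 + \frac{3}{15029}\right) = -26288 + \frac{1125085984}{75145} = - \frac{850325776}{75145}$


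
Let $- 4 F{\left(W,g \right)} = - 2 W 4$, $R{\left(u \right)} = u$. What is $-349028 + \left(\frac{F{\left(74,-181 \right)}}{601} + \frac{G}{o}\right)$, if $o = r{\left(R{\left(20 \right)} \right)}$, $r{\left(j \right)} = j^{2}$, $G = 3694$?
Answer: $- \frac{41952025953}{120200} \approx -3.4902 \cdot 10^{5}$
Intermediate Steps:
$o = 400$ ($o = 20^{2} = 400$)
$F{\left(W,g \right)} = 2 W$ ($F{\left(W,g \right)} = - \frac{- 2 W 4}{4} = - \frac{\left(-8\right) W}{4} = 2 W$)
$-349028 + \left(\frac{F{\left(74,-181 \right)}}{601} + \frac{G}{o}\right) = -349028 + \left(\frac{2 \cdot 74}{601} + \frac{3694}{400}\right) = -349028 + \left(148 \cdot \frac{1}{601} + 3694 \cdot \frac{1}{400}\right) = -349028 + \left(\frac{148}{601} + \frac{1847}{200}\right) = -349028 + \frac{1139647}{120200} = - \frac{41952025953}{120200}$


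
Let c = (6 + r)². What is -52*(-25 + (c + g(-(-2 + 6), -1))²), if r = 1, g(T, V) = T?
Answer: -104000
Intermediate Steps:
c = 49 (c = (6 + 1)² = 7² = 49)
-52*(-25 + (c + g(-(-2 + 6), -1))²) = -52*(-25 + (49 - (-2 + 6))²) = -52*(-25 + (49 - 1*4)²) = -52*(-25 + (49 - 4)²) = -52*(-25 + 45²) = -52*(-25 + 2025) = -52*2000 = -104000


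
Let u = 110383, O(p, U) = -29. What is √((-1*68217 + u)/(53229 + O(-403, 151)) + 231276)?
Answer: √1636422073678/2660 ≈ 480.91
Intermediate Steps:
√((-1*68217 + u)/(53229 + O(-403, 151)) + 231276) = √((-1*68217 + 110383)/(53229 - 29) + 231276) = √((-68217 + 110383)/53200 + 231276) = √(42166*(1/53200) + 231276) = √(21083/26600 + 231276) = √(6151962683/26600) = √1636422073678/2660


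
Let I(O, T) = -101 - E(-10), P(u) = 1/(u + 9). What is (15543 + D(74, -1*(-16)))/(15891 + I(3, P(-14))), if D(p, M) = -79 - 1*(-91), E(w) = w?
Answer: 3111/3160 ≈ 0.98449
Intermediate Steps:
P(u) = 1/(9 + u)
I(O, T) = -91 (I(O, T) = -101 - 1*(-10) = -101 + 10 = -91)
D(p, M) = 12 (D(p, M) = -79 + 91 = 12)
(15543 + D(74, -1*(-16)))/(15891 + I(3, P(-14))) = (15543 + 12)/(15891 - 91) = 15555/15800 = 15555*(1/15800) = 3111/3160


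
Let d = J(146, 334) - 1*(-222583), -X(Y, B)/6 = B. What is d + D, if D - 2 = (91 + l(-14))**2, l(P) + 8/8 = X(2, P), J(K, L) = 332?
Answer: 253193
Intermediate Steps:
X(Y, B) = -6*B
l(P) = -1 - 6*P
D = 30278 (D = 2 + (91 + (-1 - 6*(-14)))**2 = 2 + (91 + (-1 + 84))**2 = 2 + (91 + 83)**2 = 2 + 174**2 = 2 + 30276 = 30278)
d = 222915 (d = 332 - 1*(-222583) = 332 + 222583 = 222915)
d + D = 222915 + 30278 = 253193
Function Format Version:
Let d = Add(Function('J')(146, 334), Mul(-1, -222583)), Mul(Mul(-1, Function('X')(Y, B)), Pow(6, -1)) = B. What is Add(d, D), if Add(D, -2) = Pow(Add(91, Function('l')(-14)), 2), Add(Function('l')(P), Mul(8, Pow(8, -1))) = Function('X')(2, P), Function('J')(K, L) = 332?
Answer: 253193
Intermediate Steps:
Function('X')(Y, B) = Mul(-6, B)
Function('l')(P) = Add(-1, Mul(-6, P))
D = 30278 (D = Add(2, Pow(Add(91, Add(-1, Mul(-6, -14))), 2)) = Add(2, Pow(Add(91, Add(-1, 84)), 2)) = Add(2, Pow(Add(91, 83), 2)) = Add(2, Pow(174, 2)) = Add(2, 30276) = 30278)
d = 222915 (d = Add(332, Mul(-1, -222583)) = Add(332, 222583) = 222915)
Add(d, D) = Add(222915, 30278) = 253193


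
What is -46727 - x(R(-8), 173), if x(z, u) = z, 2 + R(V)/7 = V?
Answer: -46657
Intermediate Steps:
R(V) = -14 + 7*V
-46727 - x(R(-8), 173) = -46727 - (-14 + 7*(-8)) = -46727 - (-14 - 56) = -46727 - 1*(-70) = -46727 + 70 = -46657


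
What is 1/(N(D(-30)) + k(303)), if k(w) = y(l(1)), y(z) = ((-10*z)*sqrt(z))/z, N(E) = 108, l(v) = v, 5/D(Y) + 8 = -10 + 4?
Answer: 1/98 ≈ 0.010204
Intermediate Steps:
D(Y) = -5/14 (D(Y) = 5/(-8 + (-10 + 4)) = 5/(-8 - 6) = 5/(-14) = 5*(-1/14) = -5/14)
y(z) = -10*sqrt(z) (y(z) = (-10*z**(3/2))/z = -10*sqrt(z))
k(w) = -10 (k(w) = -10*sqrt(1) = -10*1 = -10)
1/(N(D(-30)) + k(303)) = 1/(108 - 10) = 1/98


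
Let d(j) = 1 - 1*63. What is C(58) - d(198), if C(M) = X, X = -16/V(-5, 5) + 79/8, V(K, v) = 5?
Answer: 2747/40 ≈ 68.675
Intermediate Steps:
d(j) = -62 (d(j) = 1 - 63 = -62)
X = 267/40 (X = -16/5 + 79/8 = 267/40 ≈ 6.6750)
C(M) = 267/40
C(58) - d(198) = 267/40 - 1*(-62) = 267/40 + 62 = 2747/40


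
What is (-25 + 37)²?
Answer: 144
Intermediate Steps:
(-25 + 37)² = 12² = 144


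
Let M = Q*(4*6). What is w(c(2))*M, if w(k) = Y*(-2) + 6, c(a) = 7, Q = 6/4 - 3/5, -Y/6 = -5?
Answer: -5832/5 ≈ -1166.4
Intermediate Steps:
Y = 30 (Y = -6*(-5) = 30)
Q = 9/10 (Q = 6*(¼) - 3*⅕ = 3/2 - ⅗ = 9/10 ≈ 0.90000)
M = 108/5 (M = 9*(4*6)/10 = (9/10)*24 = 108/5 ≈ 21.600)
w(k) = -54 (w(k) = 30*(-2) + 6 = -60 + 6 = -54)
w(c(2))*M = -54*108/5 = -5832/5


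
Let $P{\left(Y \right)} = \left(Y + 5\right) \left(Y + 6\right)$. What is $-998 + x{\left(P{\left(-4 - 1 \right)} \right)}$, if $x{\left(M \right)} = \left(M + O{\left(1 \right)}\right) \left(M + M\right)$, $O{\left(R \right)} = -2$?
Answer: $-998$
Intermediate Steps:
$P{\left(Y \right)} = \left(5 + Y\right) \left(6 + Y\right)$
$x{\left(M \right)} = 2 M \left(-2 + M\right)$ ($x{\left(M \right)} = \left(M - 2\right) \left(M + M\right) = \left(-2 + M\right) 2 M = 2 M \left(-2 + M\right)$)
$-998 + x{\left(P{\left(-4 - 1 \right)} \right)} = -998 + 2 \left(30 + \left(-4 - 1\right)^{2} + 11 \left(-4 - 1\right)\right) \left(-2 + \left(30 + \left(-4 - 1\right)^{2} + 11 \left(-4 - 1\right)\right)\right) = -998 + 2 \left(30 + \left(-5\right)^{2} + 11 \left(-5\right)\right) \left(-2 + \left(30 + \left(-5\right)^{2} + 11 \left(-5\right)\right)\right) = -998 + 2 \left(30 + 25 - 55\right) \left(-2 + \left(30 + 25 - 55\right)\right) = -998 + 2 \cdot 0 \left(-2 + 0\right) = -998 + 2 \cdot 0 \left(-2\right) = -998 + 0 = -998$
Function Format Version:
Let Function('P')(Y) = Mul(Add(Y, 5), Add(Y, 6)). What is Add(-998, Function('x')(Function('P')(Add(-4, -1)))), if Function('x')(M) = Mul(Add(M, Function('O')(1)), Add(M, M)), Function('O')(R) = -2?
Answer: -998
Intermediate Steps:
Function('P')(Y) = Mul(Add(5, Y), Add(6, Y))
Function('x')(M) = Mul(2, M, Add(-2, M)) (Function('x')(M) = Mul(Add(M, -2), Add(M, M)) = Mul(Add(-2, M), Mul(2, M)) = Mul(2, M, Add(-2, M)))
Add(-998, Function('x')(Function('P')(Add(-4, -1)))) = Add(-998, Mul(2, Add(30, Pow(Add(-4, -1), 2), Mul(11, Add(-4, -1))), Add(-2, Add(30, Pow(Add(-4, -1), 2), Mul(11, Add(-4, -1)))))) = Add(-998, Mul(2, Add(30, Pow(-5, 2), Mul(11, -5)), Add(-2, Add(30, Pow(-5, 2), Mul(11, -5))))) = Add(-998, Mul(2, Add(30, 25, -55), Add(-2, Add(30, 25, -55)))) = Add(-998, Mul(2, 0, Add(-2, 0))) = Add(-998, Mul(2, 0, -2)) = Add(-998, 0) = -998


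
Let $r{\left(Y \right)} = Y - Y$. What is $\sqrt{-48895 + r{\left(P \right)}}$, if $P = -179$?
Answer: $i \sqrt{48895} \approx 221.12 i$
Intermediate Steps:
$r{\left(Y \right)} = 0$
$\sqrt{-48895 + r{\left(P \right)}} = \sqrt{-48895 + 0} = \sqrt{-48895} = i \sqrt{48895}$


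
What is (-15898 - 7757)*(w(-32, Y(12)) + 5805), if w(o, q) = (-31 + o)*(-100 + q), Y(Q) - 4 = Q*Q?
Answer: -65784555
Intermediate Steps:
Y(Q) = 4 + Q² (Y(Q) = 4 + Q*Q = 4 + Q²)
w(o, q) = (-100 + q)*(-31 + o)
(-15898 - 7757)*(w(-32, Y(12)) + 5805) = (-15898 - 7757)*((3100 - 100*(-32) - 31*(4 + 12²) - 32*(4 + 12²)) + 5805) = -23655*((3100 + 3200 - 31*(4 + 144) - 32*(4 + 144)) + 5805) = -23655*((3100 + 3200 - 31*148 - 32*148) + 5805) = -23655*((3100 + 3200 - 4588 - 4736) + 5805) = -23655*(-3024 + 5805) = -23655*2781 = -65784555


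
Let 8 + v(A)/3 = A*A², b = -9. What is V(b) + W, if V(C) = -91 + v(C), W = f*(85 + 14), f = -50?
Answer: -7252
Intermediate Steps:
v(A) = -24 + 3*A³ (v(A) = -24 + 3*(A*A²) = -24 + 3*A³)
W = -4950 (W = -50*(85 + 14) = -50*99 = -4950)
V(C) = -115 + 3*C³ (V(C) = -91 + (-24 + 3*C³) = -115 + 3*C³)
V(b) + W = (-115 + 3*(-9)³) - 4950 = (-115 + 3*(-729)) - 4950 = (-115 - 2187) - 4950 = -2302 - 4950 = -7252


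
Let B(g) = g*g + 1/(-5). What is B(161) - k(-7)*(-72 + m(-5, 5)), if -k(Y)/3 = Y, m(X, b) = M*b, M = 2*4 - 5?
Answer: 135589/5 ≈ 27118.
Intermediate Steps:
M = 3 (M = 8 - 5 = 3)
m(X, b) = 3*b
k(Y) = -3*Y
B(g) = -⅕ + g² (B(g) = g² - ⅕ = -⅕ + g²)
B(161) - k(-7)*(-72 + m(-5, 5)) = (-⅕ + 161²) - (-3*(-7))*(-72 + 3*5) = (-⅕ + 25921) - 21*(-72 + 15) = 129604/5 - 21*(-57) = 129604/5 - 1*(-1197) = 129604/5 + 1197 = 135589/5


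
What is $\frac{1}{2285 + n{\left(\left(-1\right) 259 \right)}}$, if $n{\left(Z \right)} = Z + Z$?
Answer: $\frac{1}{1767} \approx 0.00056593$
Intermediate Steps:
$n{\left(Z \right)} = 2 Z$
$\frac{1}{2285 + n{\left(\left(-1\right) 259 \right)}} = \frac{1}{2285 + 2 \left(\left(-1\right) 259\right)} = \frac{1}{2285 + 2 \left(-259\right)} = \frac{1}{2285 - 518} = \frac{1}{1767}$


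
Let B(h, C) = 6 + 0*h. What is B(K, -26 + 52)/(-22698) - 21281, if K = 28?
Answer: -80506024/3783 ≈ -21281.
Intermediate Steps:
B(h, C) = 6 (B(h, C) = 6 + 0 = 6)
B(K, -26 + 52)/(-22698) - 21281 = 6/(-22698) - 21281 = 6*(-1/22698) - 21281 = -1/3783 - 21281 = -80506024/3783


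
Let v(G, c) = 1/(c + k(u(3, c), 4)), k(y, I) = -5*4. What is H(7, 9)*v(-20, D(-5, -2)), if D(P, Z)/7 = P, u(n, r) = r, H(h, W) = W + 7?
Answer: -16/55 ≈ -0.29091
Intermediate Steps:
H(h, W) = 7 + W
D(P, Z) = 7*P
k(y, I) = -20
v(G, c) = 1/(-20 + c) (v(G, c) = 1/(c - 20) = 1/(-20 + c))
H(7, 9)*v(-20, D(-5, -2)) = (7 + 9)/(-20 + 7*(-5)) = 16/(-20 - 35) = 16/(-55) = 16*(-1/55) = -16/55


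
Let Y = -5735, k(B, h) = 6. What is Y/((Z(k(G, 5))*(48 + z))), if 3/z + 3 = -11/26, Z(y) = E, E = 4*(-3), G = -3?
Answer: 510415/50328 ≈ 10.142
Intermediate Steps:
E = -12
Z(y) = -12
z = -78/89 (z = 3/(-3 - 11/26) = 3/(-89/26) = 3*(-26/89) = -78/89 ≈ -0.87640)
Y/((Z(k(G, 5))*(48 + z))) = -5735*(-1/(12*(48 - 78/89))) = -5735/((-12*4194/89)) = -5735/(-50328/89) = -5735*(-89/50328) = 510415/50328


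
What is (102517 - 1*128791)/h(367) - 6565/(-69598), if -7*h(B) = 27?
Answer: 4266834073/626382 ≈ 6811.9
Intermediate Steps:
h(B) = -27/7 (h(B) = -1/7*27 = -27/7)
(102517 - 1*128791)/h(367) - 6565/(-69598) = (102517 - 1*128791)/(-27/7) - 6565/(-69598) = (102517 - 128791)*(-7/27) - 6565*(-1/69598) = -26274*(-7/27) + 6565/69598 = 61306/9 + 6565/69598 = 4266834073/626382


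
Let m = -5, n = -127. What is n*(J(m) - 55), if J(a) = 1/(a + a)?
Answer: 69977/10 ≈ 6997.7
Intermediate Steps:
J(a) = 1/(2*a)
n*(J(m) - 55) = -127*((½)/(-5) - 55) = -127*((½)*(-⅕) - 55) = -127*(-⅒ - 55) = -127*(-551/10) = 69977/10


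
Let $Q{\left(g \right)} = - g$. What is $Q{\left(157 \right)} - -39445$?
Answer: $39288$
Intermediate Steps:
$Q{\left(157 \right)} - -39445 = \left(-1\right) 157 - -39445 = -157 + 39445 = 39288$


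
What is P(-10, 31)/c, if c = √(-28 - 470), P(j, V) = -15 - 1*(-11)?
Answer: 2*I*√498/249 ≈ 0.17924*I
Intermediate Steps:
P(j, V) = -4 (P(j, V) = -15 + 11 = -4)
c = I*√498 (c = √(-498) = I*√498 ≈ 22.316*I)
P(-10, 31)/c = -4*(-I*√498/498) = -(-2)*I*√498/249 = 2*I*√498/249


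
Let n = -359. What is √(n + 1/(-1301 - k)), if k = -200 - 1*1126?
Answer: I*√8974/5 ≈ 18.946*I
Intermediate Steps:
k = -1326 (k = -200 - 1126 = -1326)
√(n + 1/(-1301 - k)) = √(-359 + 1/(-1301 - 1*(-1326))) = √(-359 + 1/(-1301 + 1326)) = √(-359 + 1/25) = √(-8974/25) = I*√8974/5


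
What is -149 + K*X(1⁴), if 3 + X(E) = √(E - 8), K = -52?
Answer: 7 - 52*I*√7 ≈ 7.0 - 137.58*I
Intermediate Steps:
X(E) = -3 + √(-8 + E) (X(E) = -3 + √(E - 8) = -3 + √(-8 + E))
-149 + K*X(1⁴) = -149 - 52*(-3 + √(-8 + 1⁴)) = -149 - 52*(-3 + √(-8 + 1)) = -149 - 52*(-3 + √(-7)) = -149 - 52*(-3 + I*√7) = -149 + (156 - 52*I*√7) = 7 - 52*I*√7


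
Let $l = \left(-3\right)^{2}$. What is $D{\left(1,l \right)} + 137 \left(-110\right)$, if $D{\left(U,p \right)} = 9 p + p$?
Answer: $-14980$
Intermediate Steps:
$l = 9$
$D{\left(U,p \right)} = 10 p$
$D{\left(1,l \right)} + 137 \left(-110\right) = 10 \cdot 9 + 137 \left(-110\right) = 90 - 15070 = -14980$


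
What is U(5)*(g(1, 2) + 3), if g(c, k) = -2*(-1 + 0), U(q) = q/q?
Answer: 5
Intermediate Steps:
U(q) = 1
g(c, k) = 2 (g(c, k) = -2*(-1) = 2)
U(5)*(g(1, 2) + 3) = 1*(2 + 3) = 1*5 = 5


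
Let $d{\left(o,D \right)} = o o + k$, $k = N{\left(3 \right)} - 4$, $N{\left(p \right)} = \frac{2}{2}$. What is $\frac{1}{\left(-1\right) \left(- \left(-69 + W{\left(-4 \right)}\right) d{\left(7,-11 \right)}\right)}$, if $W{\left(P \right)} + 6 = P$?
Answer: $- \frac{1}{3634} \approx -0.00027518$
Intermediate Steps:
$N{\left(p \right)} = 1$ ($N{\left(p \right)} = 2 \cdot \frac{1}{2} = 1$)
$W{\left(P \right)} = -6 + P$
$k = -3$ ($k = 1 - 4 = -3$)
$d{\left(o,D \right)} = -3 + o^{2}$ ($d{\left(o,D \right)} = o o - 3 = o^{2} - 3 = -3 + o^{2}$)
$\frac{1}{\left(-1\right) \left(- \left(-69 + W{\left(-4 \right)}\right) d{\left(7,-11 \right)}\right)} = \frac{1}{\left(-1\right) \left(- \left(-69 - 10\right) \left(-3 + 7^{2}\right)\right)} = \frac{1}{\left(-1\right) \left(- \left(-69 - 10\right) \left(-3 + 49\right)\right)} = \frac{1}{\left(-1\right) \left(- \left(-79\right) 46\right)} = \frac{1}{\left(-1\right) \left(\left(-1\right) \left(-3634\right)\right)} = \frac{1}{\left(-1\right) 3634} = \frac{1}{-3634} = - \frac{1}{3634}$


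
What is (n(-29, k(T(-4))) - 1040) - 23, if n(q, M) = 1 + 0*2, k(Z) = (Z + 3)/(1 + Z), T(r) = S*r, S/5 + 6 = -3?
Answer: -1062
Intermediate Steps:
S = -45 (S = -30 + 5*(-3) = -30 - 15 = -45)
T(r) = -45*r
k(Z) = (3 + Z)/(1 + Z)
n(q, M) = 1 (n(q, M) = 1 + 0 = 1)
(n(-29, k(T(-4))) - 1040) - 23 = (1 - 1040) - 23 = -1039 - 23 = -1062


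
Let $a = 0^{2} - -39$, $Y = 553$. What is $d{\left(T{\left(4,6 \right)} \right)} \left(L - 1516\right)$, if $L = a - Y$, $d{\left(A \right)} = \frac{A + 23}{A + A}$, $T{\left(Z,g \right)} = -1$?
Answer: $22330$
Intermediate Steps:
$a = 39$ ($a = 0 + 39 = 39$)
$d{\left(A \right)} = \frac{23 + A}{2 A}$
$L = -514$ ($L = 39 - 553 = -514$)
$d{\left(T{\left(4,6 \right)} \right)} \left(L - 1516\right) = \frac{23 - 1}{2 \left(-1\right)} \left(-514 - 1516\right) = \frac{1}{2} \left(-1\right) 22 \left(-2030\right) = \left(-11\right) \left(-2030\right) = 22330$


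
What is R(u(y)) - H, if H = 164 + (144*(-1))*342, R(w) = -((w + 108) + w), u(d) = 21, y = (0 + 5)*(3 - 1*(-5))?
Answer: 48934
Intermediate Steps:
y = 40 (y = 5*(3 + 5) = 5*8 = 40)
R(w) = -108 - 2*w (R(w) = -((108 + w) + w) = -(108 + 2*w) = -108 - 2*w)
H = -49084 (H = 164 - 144*342 = 164 - 49248 = -49084)
R(u(y)) - H = (-108 - 2*21) - 1*(-49084) = (-108 - 42) + 49084 = -150 + 49084 = 48934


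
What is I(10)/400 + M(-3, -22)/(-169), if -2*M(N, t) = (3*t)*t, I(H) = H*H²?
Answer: 2297/338 ≈ 6.7959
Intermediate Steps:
I(H) = H³
M(N, t) = -3*t²/2 (M(N, t) = -3*t*t/2 = -3*t²/2)
I(10)/400 + M(-3, -22)/(-169) = 10³/400 - 3/2*(-22)²/(-169) = 1000*(1/400) - 3/2*484*(-1/169) = 5/2 - 726*(-1/169) = 5/2 + 726/169 = 2297/338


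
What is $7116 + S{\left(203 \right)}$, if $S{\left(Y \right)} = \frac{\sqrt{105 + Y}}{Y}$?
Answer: $7116 + \frac{2 \sqrt{77}}{203} \approx 7116.1$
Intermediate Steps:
$S{\left(Y \right)} = \frac{\sqrt{105 + Y}}{Y}$
$7116 + S{\left(203 \right)} = 7116 + \frac{\sqrt{105 + 203}}{203} = 7116 + \frac{\sqrt{308}}{203} = 7116 + \frac{2 \sqrt{77}}{203}$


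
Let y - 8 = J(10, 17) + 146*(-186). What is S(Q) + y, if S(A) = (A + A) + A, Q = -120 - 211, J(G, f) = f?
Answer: -28124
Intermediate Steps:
y = -27131 (y = 8 + (17 + 146*(-186)) = 8 + (17 - 27156) = 8 - 27139 = -27131)
Q = -331
S(A) = 3*A (S(A) = 2*A + A = 3*A)
S(Q) + y = 3*(-331) - 27131 = -993 - 27131 = -28124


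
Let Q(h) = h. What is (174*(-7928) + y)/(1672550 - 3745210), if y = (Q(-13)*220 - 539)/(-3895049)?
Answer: 5373111030729/8073112260340 ≈ 0.66556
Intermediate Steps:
y = 3399/3895049 (y = (-13*220 - 539)/(-3895049) = (-2860 - 539)*(-1/3895049) = -3399*(-1/3895049) = 3399/3895049 ≈ 0.00087265)
(174*(-7928) + y)/(1672550 - 3745210) = (174*(-7928) + 3399/3895049)/(1672550 - 3745210) = (-1379472 + 3399/3895049)/(-2072660) = -5373111030729/3895049*(-1/2072660) = 5373111030729/8073112260340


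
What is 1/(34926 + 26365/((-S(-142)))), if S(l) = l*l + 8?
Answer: 20172/704500907 ≈ 2.8633e-5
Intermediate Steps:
S(l) = 8 + l² (S(l) = l² + 8 = 8 + l²)
1/(34926 + 26365/((-S(-142)))) = 1/(34926 + 26365/((-(8 + (-142)²)))) = 1/(34926 + 26365/((-(8 + 20164)))) = 1/(34926 + 26365/((-1*20172))) = 1/(34926 + 26365/(-20172)) = 1/(34926 + 26365*(-1/20172)) = 1/(34926 - 26365/20172) = 1/(704500907/20172) = 20172/704500907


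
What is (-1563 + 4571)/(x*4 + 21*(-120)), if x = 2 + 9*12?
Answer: -94/65 ≈ -1.4462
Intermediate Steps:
x = 110 (x = 2 + 108 = 110)
(-1563 + 4571)/(x*4 + 21*(-120)) = (-1563 + 4571)/(110*4 + 21*(-120)) = 3008/(440 - 2520) = 3008/(-2080) = 3008*(-1/2080) = -94/65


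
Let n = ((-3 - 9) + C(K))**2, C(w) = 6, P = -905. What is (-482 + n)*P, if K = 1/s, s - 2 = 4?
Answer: 403630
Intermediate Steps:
s = 6 (s = 2 + 4 = 6)
K = 1/6 ≈ 0.16667
n = 36 (n = ((-3 - 9) + 6)**2 = (-12 + 6)**2 = (-6)**2 = 36)
(-482 + n)*P = (-482 + 36)*(-905) = -446*(-905) = 403630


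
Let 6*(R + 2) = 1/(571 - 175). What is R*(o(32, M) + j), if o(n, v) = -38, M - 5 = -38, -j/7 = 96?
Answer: 1686605/1188 ≈ 1419.7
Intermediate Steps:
j = -672 (j = -7*96 = -672)
M = -33 (M = 5 - 38 = -33)
R = -4751/2376 (R = -2 + 1/(6*(571 - 175)) = -2 + (⅙)/396 = -2 + (⅙)*(1/396) = -2 + 1/2376 = -4751/2376 ≈ -1.9996)
R*(o(32, M) + j) = -4751*(-38 - 672)/2376 = -4751/2376*(-710) = 1686605/1188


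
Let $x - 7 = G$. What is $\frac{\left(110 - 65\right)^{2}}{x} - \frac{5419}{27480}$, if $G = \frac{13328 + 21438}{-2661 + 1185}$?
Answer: $- \frac{41133689923}{335723160} \approx -122.52$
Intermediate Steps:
$G = - \frac{17383}{738}$ ($G = \frac{34766}{-1476} = 34766 \left(- \frac{1}{1476}\right) = - \frac{17383}{738} \approx -23.554$)
$x = - \frac{12217}{738}$ ($x = 7 - \frac{17383}{738} = - \frac{12217}{738} \approx -16.554$)
$\frac{\left(110 - 65\right)^{2}}{x} - \frac{5419}{27480} = \frac{\left(110 - 65\right)^{2}}{- \frac{12217}{738}} - \frac{5419}{27480} = 45^{2} \left(- \frac{738}{12217}\right) - \frac{5419}{27480} = 2025 \left(- \frac{738}{12217}\right) - \frac{5419}{27480} = - \frac{1494450}{12217} - \frac{5419}{27480} = - \frac{41133689923}{335723160}$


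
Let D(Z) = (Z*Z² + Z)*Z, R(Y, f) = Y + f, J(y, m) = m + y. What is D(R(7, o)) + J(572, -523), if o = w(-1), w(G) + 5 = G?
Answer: 51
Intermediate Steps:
w(G) = -5 + G
o = -6 (o = -5 - 1 = -6)
D(Z) = Z*(Z + Z³) (D(Z) = (Z³ + Z)*Z = (Z + Z³)*Z = Z*(Z + Z³))
D(R(7, o)) + J(572, -523) = ((7 - 6)² + (7 - 6)⁴) + (-523 + 572) = (1² + 1⁴) + 49 = (1 + 1) + 49 = 2 + 49 = 51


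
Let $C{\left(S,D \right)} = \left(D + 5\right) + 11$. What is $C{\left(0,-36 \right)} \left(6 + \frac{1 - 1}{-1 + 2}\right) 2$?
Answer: $-240$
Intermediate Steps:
$C{\left(S,D \right)} = 16 + D$ ($C{\left(S,D \right)} = \left(5 + D\right) + 11 = 16 + D$)
$C{\left(0,-36 \right)} \left(6 + \frac{1 - 1}{-1 + 2}\right) 2 = \left(16 - 36\right) \left(6 + \frac{1 - 1}{-1 + 2}\right) 2 = - 20 \left(6 + \frac{0}{1}\right) 2 = - 20 \left(6 + 0 \cdot 1\right) 2 = - 20 \left(6 + 0\right) 2 = - 20 \cdot 6 \cdot 2 = \left(-20\right) 12 = -240$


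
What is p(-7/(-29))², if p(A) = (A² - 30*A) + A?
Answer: 34082244/707281 ≈ 48.188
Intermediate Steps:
p(A) = A² - 29*A
p(-7/(-29))² = ((-7/(-29))*(-29 - 7/(-29)))² = ((-7*(-1/29))*(-29 - 7*(-1/29)))² = (7*(-29 + 7/29)/29)² = ((7/29)*(-834/29))² = (-5838/841)² = 34082244/707281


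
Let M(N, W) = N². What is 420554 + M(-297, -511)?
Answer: 508763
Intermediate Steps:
420554 + M(-297, -511) = 420554 + (-297)² = 420554 + 88209 = 508763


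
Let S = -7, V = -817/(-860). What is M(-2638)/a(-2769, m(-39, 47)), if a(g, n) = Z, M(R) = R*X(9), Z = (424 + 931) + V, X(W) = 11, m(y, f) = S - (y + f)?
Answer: -580360/27119 ≈ -21.400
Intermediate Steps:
V = 19/20 (V = -817*(-1/860) = 19/20 ≈ 0.95000)
m(y, f) = -7 - f - y (m(y, f) = -7 - (y + f) = -7 - (f + y) = -7 + (-f - y) = -7 - f - y)
Z = 27119/20 (Z = (424 + 931) + 19/20 = 1355 + 19/20 = 27119/20 ≈ 1355.9)
M(R) = 11*R (M(R) = R*11 = 11*R)
a(g, n) = 27119/20
M(-2638)/a(-2769, m(-39, 47)) = (11*(-2638))/(27119/20) = -29018*20/27119 = -580360/27119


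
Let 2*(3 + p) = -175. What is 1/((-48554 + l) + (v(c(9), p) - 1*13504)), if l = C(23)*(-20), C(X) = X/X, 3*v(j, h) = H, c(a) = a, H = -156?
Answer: -1/62130 ≈ -1.6095e-5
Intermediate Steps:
p = -181/2 (p = -3 + (½)*(-175) = -3 - 175/2 = -181/2 ≈ -90.500)
v(j, h) = -52 (v(j, h) = (⅓)*(-156) = -52)
C(X) = 1
l = -20 (l = 1*(-20) = -20)
1/((-48554 + l) + (v(c(9), p) - 1*13504)) = 1/((-48554 - 20) + (-52 - 1*13504)) = 1/(-48574 + (-52 - 13504)) = 1/(-48574 - 13556) = 1/(-62130) = -1/62130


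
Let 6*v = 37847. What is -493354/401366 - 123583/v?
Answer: -158142027553/7595249501 ≈ -20.821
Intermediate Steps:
v = 37847/6 (v = (⅙)*37847 = 37847/6 ≈ 6307.8)
-493354/401366 - 123583/v = -493354/401366 - 123583/37847/6 = -493354*1/401366 - 123583*6/37847 = -246677/200683 - 741498/37847 = -158142027553/7595249501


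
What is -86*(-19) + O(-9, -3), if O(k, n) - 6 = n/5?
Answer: 8197/5 ≈ 1639.4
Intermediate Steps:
O(k, n) = 6 + n/5
-86*(-19) + O(-9, -3) = -86*(-19) + (6 + (⅕)*(-3)) = 1634 + (6 - ⅗) = 1634 + 27/5 = 8197/5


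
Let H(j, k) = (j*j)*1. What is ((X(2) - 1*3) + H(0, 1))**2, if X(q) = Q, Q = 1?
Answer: 4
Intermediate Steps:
X(q) = 1
H(j, k) = j**2 (H(j, k) = j**2*1 = j**2)
((X(2) - 1*3) + H(0, 1))**2 = ((1 - 1*3) + 0**2)**2 = ((1 - 3) + 0)**2 = (-2 + 0)**2 = (-2)**2 = 4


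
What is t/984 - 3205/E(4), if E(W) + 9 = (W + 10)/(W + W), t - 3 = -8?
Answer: 12614735/28536 ≈ 442.06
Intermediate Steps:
t = -5 (t = 3 - 8 = -5)
E(W) = -9 + (10 + W)/(2*W) (E(W) = -9 + (W + 10)/(W + W) = -9 + (10 + W)/((2*W)) = -9 + (10 + W)*(1/(2*W)) = -9 + (10 + W)/(2*W))
t/984 - 3205/E(4) = -5/984 - 3205/(-17/2 + 5/4) = -5/984 - 3205/(-29/4) = -5/984 - 3205*(-4/29) = -5/984 + 12820/29 = 12614735/28536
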